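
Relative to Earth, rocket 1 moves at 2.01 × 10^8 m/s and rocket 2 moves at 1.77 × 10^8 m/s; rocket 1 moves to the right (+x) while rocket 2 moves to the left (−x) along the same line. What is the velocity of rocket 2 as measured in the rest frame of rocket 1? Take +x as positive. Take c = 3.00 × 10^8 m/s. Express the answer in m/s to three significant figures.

β_A = 0.670, β_B = -0.590 (dividing each by c = 3.00 × 10^8 m/s).
Transform to A's frame with the inverse velocity-addition law: u' = (u − v)/(1 − uv/c²), taking u = β_B and v = β_A.
u' = (-0.590 − 0.670) / (1 − (0.670)(-0.590)) = -1.2600/1.3953 = -0.9030.
u' = -0.9030 × 3.00 × 10^8 m/s.

-2.71 × 10^8 m/s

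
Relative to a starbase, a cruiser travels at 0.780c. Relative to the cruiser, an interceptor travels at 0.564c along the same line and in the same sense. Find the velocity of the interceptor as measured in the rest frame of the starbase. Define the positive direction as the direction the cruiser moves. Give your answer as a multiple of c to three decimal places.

With v = 0.780 and u' = 0.564 (in units of c),
u = (u' + v)/(1 + u'v/c²):
u = (0.564 + 0.780) / (1 + 0.564·0.780) = 1.3440/1.4399 = 0.9334

0.933c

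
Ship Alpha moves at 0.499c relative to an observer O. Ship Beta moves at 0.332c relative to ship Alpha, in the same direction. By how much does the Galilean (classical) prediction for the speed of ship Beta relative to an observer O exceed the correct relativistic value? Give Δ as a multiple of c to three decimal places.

Δ = 0.118c

Galilean: u_cl = 0.332 + 0.499 = 0.8310.
Relativistic: u_rel = (0.332 + 0.499) / (1 + 0.332·0.499) = 0.8310/1.1657 = 0.7129.
Δ = 0.8310 − 0.7129 = 0.1181.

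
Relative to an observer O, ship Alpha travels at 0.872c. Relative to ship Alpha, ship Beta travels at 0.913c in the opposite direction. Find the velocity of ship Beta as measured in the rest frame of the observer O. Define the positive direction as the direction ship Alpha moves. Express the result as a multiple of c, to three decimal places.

-0.201c

With v = 0.872 and u' = -0.913 (in units of c),
u = (u' + v)/(1 + u'v/c²):
u = (-0.913 + 0.872) / (1 + (-0.913)·0.872) = -0.0410/0.2039 = -0.2011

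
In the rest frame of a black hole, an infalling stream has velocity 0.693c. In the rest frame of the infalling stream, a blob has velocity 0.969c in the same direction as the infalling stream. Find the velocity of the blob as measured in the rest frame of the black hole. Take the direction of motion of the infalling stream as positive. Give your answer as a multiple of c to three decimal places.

0.994c

With v = 0.693 and u' = 0.969 (in units of c),
u = (u' + v)/(1 + u'v/c²):
u = (0.969 + 0.693) / (1 + 0.969·0.693) = 1.6620/1.6715 = 0.9943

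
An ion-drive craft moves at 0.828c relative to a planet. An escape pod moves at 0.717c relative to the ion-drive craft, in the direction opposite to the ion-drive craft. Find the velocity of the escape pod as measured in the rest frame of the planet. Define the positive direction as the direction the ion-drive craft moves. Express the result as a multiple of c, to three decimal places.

+0.273c

With v = 0.828 and u' = -0.717 (in units of c),
u = (u' + v)/(1 + u'v/c²):
u = (-0.717 + 0.828) / (1 + (-0.717)·0.828) = 0.1110/0.4063 = 0.2732
(Galilean addition would give +0.111c.)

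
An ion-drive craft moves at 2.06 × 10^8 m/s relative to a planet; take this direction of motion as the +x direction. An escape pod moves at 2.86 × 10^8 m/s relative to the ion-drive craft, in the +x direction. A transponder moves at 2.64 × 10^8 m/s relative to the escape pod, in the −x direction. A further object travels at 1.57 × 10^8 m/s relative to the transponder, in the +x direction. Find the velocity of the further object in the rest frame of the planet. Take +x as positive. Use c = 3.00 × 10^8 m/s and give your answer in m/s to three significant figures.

Apply u = (u' + v)/(1 + u'v/c²) successively, working outward toward the planet.
(Dividing each given speed by c = 3.00 × 10^8 m/s to work in units of c.)
Start: velocity of the ion-drive craft relative to the planet = 0.6867c.
Compose with the escape pod (u' = 0.953 in the ion-drive craft frame): u_1 = (0.953 + 0.687) / (1 + 0.953·0.687) = 1.6400/1.6546 = 0.9912.
Compose with the transponder (u' = -0.880 in the escape pod frame): u_2 = (-0.880 + 0.991) / (1 + (-0.880)·0.991) = 0.1112/0.1278 = 0.8700.
Compose with the further object (u' = 0.523 in the transponder frame): u_3 = (0.523 + 0.870) / (1 + 0.523·0.870) = 1.3933/1.4553 = 0.9574.
So u = 0.9574 × 3.00 × 10^8 m/s.

+2.87 × 10^8 m/s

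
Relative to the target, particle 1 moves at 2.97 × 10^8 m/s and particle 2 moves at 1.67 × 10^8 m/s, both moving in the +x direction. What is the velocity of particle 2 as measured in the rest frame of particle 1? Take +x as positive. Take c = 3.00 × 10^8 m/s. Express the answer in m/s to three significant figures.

-2.90 × 10^8 m/s

β_A = 0.990, β_B = 0.557 (dividing each by c = 3.00 × 10^8 m/s).
Transform to A's frame with the inverse velocity-addition law: u' = (u − v)/(1 − uv/c²), taking u = β_B and v = β_A.
u' = (0.557 − 0.990) / (1 − (0.990)(0.557)) = -0.4333/0.4489 = -0.9653.
u' = -0.9653 × 3.00 × 10^8 m/s.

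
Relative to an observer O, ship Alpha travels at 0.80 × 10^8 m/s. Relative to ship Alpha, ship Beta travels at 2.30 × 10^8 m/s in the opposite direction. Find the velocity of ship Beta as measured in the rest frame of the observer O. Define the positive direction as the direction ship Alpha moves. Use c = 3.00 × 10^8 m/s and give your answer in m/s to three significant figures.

-1.89 × 10^8 m/s

In units of c (dividing by 3.00 × 10^8 m/s): v = 0.267, u' = -0.767.
u = (u' + v)/(1 + u'v/c²):
u = (-0.767 + 0.267) / (1 + (-0.767)·0.267) = -0.5000/0.7956 = -0.6285
(Galilean addition would give -0.500c.)
Converting back: u = -0.6285 × 3.00 × 10^8 m/s.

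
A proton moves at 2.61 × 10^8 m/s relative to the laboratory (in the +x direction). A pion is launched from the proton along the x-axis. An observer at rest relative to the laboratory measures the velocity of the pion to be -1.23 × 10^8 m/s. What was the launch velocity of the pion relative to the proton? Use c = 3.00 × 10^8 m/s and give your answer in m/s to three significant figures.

-2.83 × 10^8 m/s

v = 0.870c, u = -0.410c.
Invert the composition law: u' = (u − v)/(1 − uv/c²).
u' = (-0.410 − 0.870) / (1 − (-0.410)(0.870)) = -1.2800/1.3567 = -0.9435.
u' = -0.9435 × 3.00 × 10^8 m/s.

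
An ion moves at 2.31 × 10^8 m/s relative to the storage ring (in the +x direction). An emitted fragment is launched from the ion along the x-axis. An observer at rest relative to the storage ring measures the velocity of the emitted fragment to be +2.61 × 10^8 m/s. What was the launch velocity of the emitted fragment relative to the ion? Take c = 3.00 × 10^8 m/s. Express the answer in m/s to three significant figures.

v = 0.770c, u = 0.870c.
Invert the composition law: u' = (u − v)/(1 − uv/c²).
u' = (0.870 − 0.770) / (1 − (0.870)(0.770)) = 0.1000/0.3301 = 0.3029.
u' = 0.3029 × 3.00 × 10^8 m/s.

+9.09 × 10^7 m/s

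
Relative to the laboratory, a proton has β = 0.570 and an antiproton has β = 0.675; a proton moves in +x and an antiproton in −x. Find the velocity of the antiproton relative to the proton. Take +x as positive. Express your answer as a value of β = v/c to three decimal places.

β_A = 0.570, β_B = -0.675.
Transform to A's frame with the inverse velocity-addition law: u' = (u − v)/(1 − uv/c²), taking u = β_B and v = β_A.
u' = (-0.675 − 0.570) / (1 − (0.570)(-0.675)) = -1.2450/1.3847 = -0.8991.

β = -0.899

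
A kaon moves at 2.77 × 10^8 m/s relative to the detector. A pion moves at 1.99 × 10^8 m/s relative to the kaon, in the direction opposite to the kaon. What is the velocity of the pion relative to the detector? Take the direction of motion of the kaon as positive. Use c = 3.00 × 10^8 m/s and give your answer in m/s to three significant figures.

In units of c (dividing by 3.00 × 10^8 m/s): v = 0.923, u' = -0.663.
u = (u' + v)/(1 + u'v/c²):
u = (-0.663 + 0.923) / (1 + (-0.663)·0.923) = 0.2600/0.3875 = 0.6709
(Galilean addition would give +0.260c.)
Converting back: u = 0.6709 × 3.00 × 10^8 m/s.

+2.01 × 10^8 m/s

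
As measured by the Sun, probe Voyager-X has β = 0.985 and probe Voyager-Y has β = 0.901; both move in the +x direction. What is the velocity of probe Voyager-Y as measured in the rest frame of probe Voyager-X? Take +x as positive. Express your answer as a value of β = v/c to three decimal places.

β = -0.747

β_A = 0.985, β_B = 0.901.
Transform to A's frame with the inverse velocity-addition law: u' = (u − v)/(1 − uv/c²), taking u = β_B and v = β_A.
u' = (0.901 − 0.985) / (1 − (0.985)(0.901)) = -0.0840/0.1125 = -0.7466.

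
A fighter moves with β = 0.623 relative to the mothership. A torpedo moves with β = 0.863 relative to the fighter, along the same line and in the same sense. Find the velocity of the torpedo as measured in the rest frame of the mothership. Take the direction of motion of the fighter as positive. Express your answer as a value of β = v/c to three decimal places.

With v = 0.623 and u' = 0.863 (in units of c),
u = (u' + v)/(1 + u'v/c²):
u = (0.863 + 0.623) / (1 + 0.863·0.623) = 1.4860/1.5376 = 0.9664

β = 0.966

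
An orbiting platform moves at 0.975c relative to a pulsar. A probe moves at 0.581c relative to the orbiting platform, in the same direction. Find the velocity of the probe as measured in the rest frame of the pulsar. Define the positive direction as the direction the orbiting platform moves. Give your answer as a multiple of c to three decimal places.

0.993c

With v = 0.975 and u' = 0.581 (in units of c),
u = (u' + v)/(1 + u'v/c²):
u = (0.581 + 0.975) / (1 + 0.581·0.975) = 1.5560/1.5665 = 0.9933
(Galilean addition would give +1.556c, exceeding c.)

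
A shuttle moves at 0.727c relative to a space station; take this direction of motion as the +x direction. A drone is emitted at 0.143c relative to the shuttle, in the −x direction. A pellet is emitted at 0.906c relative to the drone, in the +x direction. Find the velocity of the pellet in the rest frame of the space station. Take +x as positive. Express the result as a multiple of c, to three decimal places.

Apply u = (u' + v)/(1 + u'v/c²) successively, working outward toward the space station.
Start: velocity of the shuttle relative to the space station = 0.7270c.
Compose with the drone (u' = -0.143 in the shuttle frame): u_1 = (-0.143 + 0.727) / (1 + (-0.143)·0.727) = 0.5840/0.8960 = 0.6518.
Compose with the pellet (u' = 0.906 in the drone frame): u_2 = (0.906 + 0.652) / (1 + 0.906·0.652) = 1.5578/1.5905 = 0.9794.

+0.979c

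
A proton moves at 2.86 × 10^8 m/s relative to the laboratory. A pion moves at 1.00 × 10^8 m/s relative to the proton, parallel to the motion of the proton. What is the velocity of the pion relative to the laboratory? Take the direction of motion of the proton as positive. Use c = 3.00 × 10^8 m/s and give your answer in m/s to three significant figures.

2.93 × 10^8 m/s

In units of c (dividing by 3.00 × 10^8 m/s): v = 0.953, u' = 0.333.
u = (u' + v)/(1 + u'v/c²):
u = (0.333 + 0.953) / (1 + 0.333·0.953) = 1.2867/1.3178 = 0.9764
(Galilean addition would give +1.287c, exceeding c.)
Converting back: u = 0.9764 × 3.00 × 10^8 m/s.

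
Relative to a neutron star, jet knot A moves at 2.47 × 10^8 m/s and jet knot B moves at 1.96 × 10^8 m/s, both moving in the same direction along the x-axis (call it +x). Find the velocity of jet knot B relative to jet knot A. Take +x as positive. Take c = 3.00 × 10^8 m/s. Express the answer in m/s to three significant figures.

-1.10 × 10^8 m/s

β_A = 0.823, β_B = 0.653 (dividing each by c = 3.00 × 10^8 m/s).
Transform to A's frame with the inverse velocity-addition law: u' = (u − v)/(1 − uv/c²), taking u = β_B and v = β_A.
u' = (0.653 − 0.823) / (1 − (0.823)(0.653)) = -0.1700/0.4621 = -0.3679.
u' = -0.3679 × 3.00 × 10^8 m/s.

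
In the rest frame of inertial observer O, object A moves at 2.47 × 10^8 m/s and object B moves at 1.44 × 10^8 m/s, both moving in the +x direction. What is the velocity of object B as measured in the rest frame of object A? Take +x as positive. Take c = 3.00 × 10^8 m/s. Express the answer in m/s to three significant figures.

β_A = 0.823, β_B = 0.480 (dividing each by c = 3.00 × 10^8 m/s).
Transform to A's frame with the inverse velocity-addition law: u' = (u − v)/(1 − uv/c²), taking u = β_B and v = β_A.
u' = (0.480 − 0.823) / (1 − (0.823)(0.480)) = -0.3433/0.6048 = -0.5677.
u' = -0.5677 × 3.00 × 10^8 m/s.

-1.70 × 10^8 m/s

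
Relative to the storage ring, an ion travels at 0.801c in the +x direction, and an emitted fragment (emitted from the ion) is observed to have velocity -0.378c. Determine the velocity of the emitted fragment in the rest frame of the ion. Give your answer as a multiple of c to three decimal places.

Invert the composition law: u' = (u − v)/(1 − uv/c²).
u' = (-0.378 − 0.801) / (1 − (-0.378)(0.801)) = -1.1790/1.3028 = -0.9050.

-0.905c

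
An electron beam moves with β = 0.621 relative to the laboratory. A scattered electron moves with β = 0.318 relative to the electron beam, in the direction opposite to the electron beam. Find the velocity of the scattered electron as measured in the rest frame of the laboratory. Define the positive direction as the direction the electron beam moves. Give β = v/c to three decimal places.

With v = 0.621 and u' = -0.318 (in units of c),
u = (u' + v)/(1 + u'v/c²):
u = (-0.318 + 0.621) / (1 + (-0.318)·0.621) = 0.3030/0.8025 = 0.3776

β = +0.378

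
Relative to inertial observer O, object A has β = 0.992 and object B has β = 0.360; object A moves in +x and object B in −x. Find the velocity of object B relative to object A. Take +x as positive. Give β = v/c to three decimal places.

β_A = 0.992, β_B = -0.360.
Transform to A's frame with the inverse velocity-addition law: u' = (u − v)/(1 − uv/c²), taking u = β_B and v = β_A.
u' = (-0.360 − 0.992) / (1 − (0.992)(-0.360)) = -1.3520/1.3571 = -0.9962.

β = -0.996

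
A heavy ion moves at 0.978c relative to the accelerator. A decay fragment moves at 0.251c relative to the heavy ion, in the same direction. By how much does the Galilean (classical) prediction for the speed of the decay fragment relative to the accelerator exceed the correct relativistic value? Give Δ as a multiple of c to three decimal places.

Galilean: u_cl = 0.251 + 0.978 = 1.2290.
Relativistic: u_rel = (0.251 + 0.978) / (1 + 0.251·0.978) = 1.2290/1.2455 = 0.9868.
Δ = 1.2290 − 0.9868 = 0.2422.
(The classical prediction exceeds c; the relativistic result does not.)

Δ = 0.242c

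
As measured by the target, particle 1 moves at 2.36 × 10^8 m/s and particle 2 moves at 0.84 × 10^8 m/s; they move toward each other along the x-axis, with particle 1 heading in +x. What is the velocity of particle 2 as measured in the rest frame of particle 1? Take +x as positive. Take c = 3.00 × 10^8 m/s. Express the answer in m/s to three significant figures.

-2.62 × 10^8 m/s

β_A = 0.787, β_B = -0.280 (dividing each by c = 3.00 × 10^8 m/s).
Transform to A's frame with the inverse velocity-addition law: u' = (u − v)/(1 − uv/c²), taking u = β_B and v = β_A.
u' = (-0.280 − 0.787) / (1 − (0.787)(-0.280)) = -1.0667/1.2203 = -0.8741.
u' = -0.8741 × 3.00 × 10^8 m/s.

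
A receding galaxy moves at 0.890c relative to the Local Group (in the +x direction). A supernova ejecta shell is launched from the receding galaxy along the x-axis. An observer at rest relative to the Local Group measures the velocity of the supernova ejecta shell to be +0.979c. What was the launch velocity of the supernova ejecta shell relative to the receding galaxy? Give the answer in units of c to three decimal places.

Invert the composition law: u' = (u − v)/(1 − uv/c²).
u' = (0.979 − 0.890) / (1 − (0.979)(0.890)) = 0.0890/0.1287 = 0.6916.

+0.692c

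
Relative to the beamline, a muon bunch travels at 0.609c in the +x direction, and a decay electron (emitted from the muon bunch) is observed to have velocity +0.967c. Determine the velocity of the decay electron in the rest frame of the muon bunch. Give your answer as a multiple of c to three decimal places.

Invert the composition law: u' = (u − v)/(1 − uv/c²).
u' = (0.967 − 0.609) / (1 − (0.967)(0.609)) = 0.3580/0.4111 = 0.8708.

+0.871c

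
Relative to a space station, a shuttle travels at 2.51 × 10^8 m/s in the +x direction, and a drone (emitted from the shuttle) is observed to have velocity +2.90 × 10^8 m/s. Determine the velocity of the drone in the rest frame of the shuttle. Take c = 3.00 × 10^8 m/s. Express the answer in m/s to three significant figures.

+2.04 × 10^8 m/s

v = 0.837c, u = 0.967c.
Invert the composition law: u' = (u − v)/(1 − uv/c²).
u' = (0.967 − 0.837) / (1 − (0.967)(0.837)) = 0.1300/0.1912 = 0.6798.
u' = 0.6798 × 3.00 × 10^8 m/s.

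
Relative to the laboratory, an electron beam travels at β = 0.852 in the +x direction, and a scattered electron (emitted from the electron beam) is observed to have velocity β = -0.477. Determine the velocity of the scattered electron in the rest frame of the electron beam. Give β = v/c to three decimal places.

β = -0.945

Invert the composition law: u' = (u − v)/(1 − uv/c²).
u' = (-0.477 − 0.852) / (1 − (-0.477)(0.852)) = -1.3290/1.4064 = -0.9450.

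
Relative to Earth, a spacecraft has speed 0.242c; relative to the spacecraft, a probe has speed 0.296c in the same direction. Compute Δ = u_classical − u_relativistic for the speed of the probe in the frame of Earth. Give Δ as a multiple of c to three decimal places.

Galilean: u_cl = 0.296 + 0.242 = 0.5380.
Relativistic: u_rel = (0.296 + 0.242) / (1 + 0.296·0.242) = 0.5380/1.0716 = 0.5020.
Δ = 0.5380 − 0.5020 = 0.0360.

Δ = 0.036c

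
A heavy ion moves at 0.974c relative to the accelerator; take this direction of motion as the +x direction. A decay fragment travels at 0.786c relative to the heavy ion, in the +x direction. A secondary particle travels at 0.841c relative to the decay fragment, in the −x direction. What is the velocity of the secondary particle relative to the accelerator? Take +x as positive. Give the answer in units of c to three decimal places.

+0.964c

Apply u = (u' + v)/(1 + u'v/c²) successively, working outward toward the accelerator.
Start: velocity of the heavy ion relative to the accelerator = 0.9740c.
Compose with the decay fragment (u' = 0.786 in the heavy ion frame): u_1 = (0.786 + 0.974) / (1 + 0.786·0.974) = 1.7600/1.7656 = 0.9968.
Compose with the secondary particle (u' = -0.841 in the decay fragment frame): u_2 = (-0.841 + 0.997) / (1 + (-0.841)·0.997) = 0.1558/0.1617 = 0.9641.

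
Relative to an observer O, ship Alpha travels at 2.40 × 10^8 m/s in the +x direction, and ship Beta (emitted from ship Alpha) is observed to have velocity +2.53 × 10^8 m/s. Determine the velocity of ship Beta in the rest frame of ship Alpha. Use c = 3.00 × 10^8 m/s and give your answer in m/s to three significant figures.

+4.00 × 10^7 m/s

v = 0.800c, u = 0.843c.
Invert the composition law: u' = (u − v)/(1 − uv/c²).
u' = (0.843 − 0.800) / (1 − (0.843)(0.800)) = 0.0433/0.3253 = 0.1332.
u' = 0.1332 × 3.00 × 10^8 m/s.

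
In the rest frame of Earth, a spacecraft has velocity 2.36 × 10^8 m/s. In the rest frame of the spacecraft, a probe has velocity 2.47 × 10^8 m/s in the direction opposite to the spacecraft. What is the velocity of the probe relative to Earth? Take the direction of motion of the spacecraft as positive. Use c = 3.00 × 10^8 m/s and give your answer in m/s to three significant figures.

-3.12 × 10^7 m/s

In units of c (dividing by 3.00 × 10^8 m/s): v = 0.787, u' = -0.823.
u = (u' + v)/(1 + u'v/c²):
u = (-0.823 + 0.787) / (1 + (-0.823)·0.787) = -0.0367/0.3523 = -0.1041
(Galilean addition would give -0.037c.)
Converting back: u = -0.1041 × 3.00 × 10^8 m/s.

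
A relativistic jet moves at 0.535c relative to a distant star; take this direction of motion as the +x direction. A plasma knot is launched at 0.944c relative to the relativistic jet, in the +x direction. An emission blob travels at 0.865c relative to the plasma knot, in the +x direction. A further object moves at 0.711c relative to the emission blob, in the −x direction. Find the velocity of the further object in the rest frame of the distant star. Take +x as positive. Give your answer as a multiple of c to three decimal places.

+0.993c

Apply u = (u' + v)/(1 + u'v/c²) successively, working outward toward the distant star.
Start: velocity of the relativistic jet relative to the distant star = 0.5350c.
Compose with the plasma knot (u' = 0.944 in the relativistic jet frame): u_1 = (0.944 + 0.535) / (1 + 0.944·0.535) = 1.4790/1.5050 = 0.9827.
Compose with the emission blob (u' = 0.865 in the plasma knot frame): u_2 = (0.865 + 0.983) / (1 + 0.865·0.983) = 1.8477/1.8500 = 0.9987.
Compose with the further object (u' = -0.711 in the emission blob frame): u_3 = (-0.711 + 0.999) / (1 + (-0.711)·0.999) = 0.2877/0.2899 = 0.9925.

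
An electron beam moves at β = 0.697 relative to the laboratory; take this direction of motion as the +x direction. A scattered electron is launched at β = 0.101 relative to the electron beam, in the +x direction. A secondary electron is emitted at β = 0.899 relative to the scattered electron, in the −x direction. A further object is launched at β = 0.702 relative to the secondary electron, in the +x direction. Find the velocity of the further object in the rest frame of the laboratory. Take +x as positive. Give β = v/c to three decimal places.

Apply u = (u' + v)/(1 + u'v/c²) successively, working outward toward the laboratory.
Start: velocity of the electron beam relative to the laboratory = 0.6970c.
Compose with the scattered electron (u' = 0.101 in the electron beam frame): u_1 = (0.101 + 0.697) / (1 + 0.101·0.697) = 0.7980/1.0704 = 0.7455.
Compose with the secondary electron (u' = -0.899 in the scattered electron frame): u_2 = (-0.899 + 0.746) / (1 + (-0.899)·0.746) = -0.1535/0.3298 = -0.4654.
Compose with the further object (u' = 0.702 in the secondary electron frame): u_3 = (0.702 + (-0.465)) / (1 + 0.702·(-0.465)) = 0.2366/0.6733 = 0.3514.

β = +0.351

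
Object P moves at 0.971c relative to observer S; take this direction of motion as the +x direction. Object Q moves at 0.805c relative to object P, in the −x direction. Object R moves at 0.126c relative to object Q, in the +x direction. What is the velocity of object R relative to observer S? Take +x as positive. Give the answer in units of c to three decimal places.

Apply u = (u' + v)/(1 + u'v/c²) successively, working outward toward observer S.
Start: velocity of object P relative to observer S = 0.9710c.
Compose with object Q (u' = -0.805 in object P frame): u_1 = (-0.805 + 0.971) / (1 + (-0.805)·0.971) = 0.1660/0.2183 = 0.7603.
Compose with object R (u' = 0.126 in object Q frame): u_2 = (0.126 + 0.760) / (1 + 0.126·0.760) = 0.8863/1.0958 = 0.8088.

+0.809c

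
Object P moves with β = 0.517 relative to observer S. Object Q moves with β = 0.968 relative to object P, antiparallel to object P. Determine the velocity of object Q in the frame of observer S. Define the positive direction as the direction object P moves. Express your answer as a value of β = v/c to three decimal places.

β = -0.903

With v = 0.517 and u' = -0.968 (in units of c),
u = (u' + v)/(1 + u'v/c²):
u = (-0.968 + 0.517) / (1 + (-0.968)·0.517) = -0.4510/0.4995 = -0.9028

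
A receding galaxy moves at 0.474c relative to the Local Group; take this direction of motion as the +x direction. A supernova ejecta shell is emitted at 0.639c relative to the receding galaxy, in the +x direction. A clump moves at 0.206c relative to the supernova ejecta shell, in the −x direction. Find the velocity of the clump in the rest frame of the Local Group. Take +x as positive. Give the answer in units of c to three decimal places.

Apply u = (u' + v)/(1 + u'v/c²) successively, working outward toward the Local Group.
Start: velocity of the receding galaxy relative to the Local Group = 0.4740c.
Compose with the supernova ejecta shell (u' = 0.639 in the receding galaxy frame): u_1 = (0.639 + 0.474) / (1 + 0.639·0.474) = 1.1130/1.3029 = 0.8543.
Compose with the clump (u' = -0.206 in the supernova ejecta shell frame): u_2 = (-0.206 + 0.854) / (1 + (-0.206)·0.854) = 0.6483/0.8240 = 0.7867.

+0.787c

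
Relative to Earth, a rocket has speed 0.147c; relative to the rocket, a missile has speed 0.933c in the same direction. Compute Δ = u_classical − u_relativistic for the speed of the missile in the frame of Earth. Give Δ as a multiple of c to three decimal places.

Δ = 0.130c

Galilean: u_cl = 0.933 + 0.147 = 1.0800.
Relativistic: u_rel = (0.933 + 0.147) / (1 + 0.933·0.147) = 1.0800/1.1372 = 0.9497.
Δ = 1.0800 − 0.9497 = 0.1303.
(The classical prediction exceeds c; the relativistic result does not.)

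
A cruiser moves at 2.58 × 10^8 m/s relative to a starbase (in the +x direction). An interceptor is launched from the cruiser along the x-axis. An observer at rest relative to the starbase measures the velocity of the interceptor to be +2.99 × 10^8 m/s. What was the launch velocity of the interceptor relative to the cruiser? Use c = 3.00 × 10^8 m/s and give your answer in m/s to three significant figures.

+2.87 × 10^8 m/s

v = 0.860c, u = 0.997c.
Invert the composition law: u' = (u − v)/(1 − uv/c²).
u' = (0.997 − 0.860) / (1 − (0.997)(0.860)) = 0.1367/0.1429 = 0.9566.
u' = 0.9566 × 3.00 × 10^8 m/s.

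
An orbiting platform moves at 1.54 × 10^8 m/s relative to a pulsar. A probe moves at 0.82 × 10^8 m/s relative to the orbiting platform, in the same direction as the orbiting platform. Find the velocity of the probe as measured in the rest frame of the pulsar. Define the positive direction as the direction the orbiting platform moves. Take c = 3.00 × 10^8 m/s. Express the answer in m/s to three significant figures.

2.07 × 10^8 m/s

In units of c (dividing by 3.00 × 10^8 m/s): v = 0.513, u' = 0.273.
u = (u' + v)/(1 + u'v/c²):
u = (0.273 + 0.513) / (1 + 0.273·0.513) = 0.7867/1.1403 = 0.6899
Converting back: u = 0.6899 × 3.00 × 10^8 m/s.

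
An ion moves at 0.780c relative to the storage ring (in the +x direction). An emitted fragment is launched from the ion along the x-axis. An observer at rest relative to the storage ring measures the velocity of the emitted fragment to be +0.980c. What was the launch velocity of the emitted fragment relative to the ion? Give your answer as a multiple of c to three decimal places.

+0.849c

Invert the composition law: u' = (u − v)/(1 − uv/c²).
u' = (0.980 − 0.780) / (1 − (0.980)(0.780)) = 0.2000/0.2356 = 0.8489.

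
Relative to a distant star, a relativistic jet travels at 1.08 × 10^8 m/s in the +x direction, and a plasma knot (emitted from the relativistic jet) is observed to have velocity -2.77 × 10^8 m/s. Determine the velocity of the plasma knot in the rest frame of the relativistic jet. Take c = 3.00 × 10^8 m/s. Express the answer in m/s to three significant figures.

-2.89 × 10^8 m/s

v = 0.360c, u = -0.923c.
Invert the composition law: u' = (u − v)/(1 − uv/c²).
u' = (-0.923 − 0.360) / (1 − (-0.923)(0.360)) = -1.2833/1.3324 = -0.9632.
u' = -0.9632 × 3.00 × 10^8 m/s.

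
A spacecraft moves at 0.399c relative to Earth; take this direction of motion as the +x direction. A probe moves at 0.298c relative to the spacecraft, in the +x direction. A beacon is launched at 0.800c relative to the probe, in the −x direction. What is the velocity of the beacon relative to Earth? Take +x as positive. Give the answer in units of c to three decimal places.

-0.353c

Apply u = (u' + v)/(1 + u'v/c²) successively, working outward toward Earth.
Start: velocity of the spacecraft relative to Earth = 0.3990c.
Compose with the probe (u' = 0.298 in the spacecraft frame): u_1 = (0.298 + 0.399) / (1 + 0.298·0.399) = 0.6970/1.1189 = 0.6229.
Compose with the beacon (u' = -0.800 in the probe frame): u_2 = (-0.800 + 0.623) / (1 + (-0.800)·0.623) = -0.1771/0.5017 = -0.3530.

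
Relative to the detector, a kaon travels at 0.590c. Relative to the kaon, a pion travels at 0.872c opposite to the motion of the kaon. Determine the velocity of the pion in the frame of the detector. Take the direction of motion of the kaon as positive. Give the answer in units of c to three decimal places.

-0.581c

With v = 0.590 and u' = -0.872 (in units of c),
u = (u' + v)/(1 + u'v/c²):
u = (-0.872 + 0.590) / (1 + (-0.872)·0.590) = -0.2820/0.4855 = -0.5808
(Galilean addition would give -0.282c.)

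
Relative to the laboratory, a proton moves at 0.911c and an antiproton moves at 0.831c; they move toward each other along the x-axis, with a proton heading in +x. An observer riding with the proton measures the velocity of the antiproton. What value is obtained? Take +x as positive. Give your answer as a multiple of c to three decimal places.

-0.991c

β_A = 0.911, β_B = -0.831.
Transform to A's frame with the inverse velocity-addition law: u' = (u − v)/(1 − uv/c²), taking u = β_B and v = β_A.
u' = (-0.831 − 0.911) / (1 − (0.911)(-0.831)) = -1.7420/1.7570 = -0.9914.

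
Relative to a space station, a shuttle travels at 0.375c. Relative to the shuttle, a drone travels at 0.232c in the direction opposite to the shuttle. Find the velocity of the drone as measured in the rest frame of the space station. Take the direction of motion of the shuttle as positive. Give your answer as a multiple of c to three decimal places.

With v = 0.375 and u' = -0.232 (in units of c),
u = (u' + v)/(1 + u'v/c²):
u = (-0.232 + 0.375) / (1 + (-0.232)·0.375) = 0.1430/0.9130 = 0.1566

+0.157c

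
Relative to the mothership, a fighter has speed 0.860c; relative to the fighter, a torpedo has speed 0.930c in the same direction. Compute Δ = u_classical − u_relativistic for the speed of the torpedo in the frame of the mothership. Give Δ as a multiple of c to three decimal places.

Galilean: u_cl = 0.930 + 0.860 = 1.7900.
Relativistic: u_rel = (0.930 + 0.860) / (1 + 0.930·0.860) = 1.7900/1.7998 = 0.9946.
Δ = 1.7900 − 0.9946 = 0.7954.
(The classical prediction exceeds c; the relativistic result does not.)

Δ = 0.795c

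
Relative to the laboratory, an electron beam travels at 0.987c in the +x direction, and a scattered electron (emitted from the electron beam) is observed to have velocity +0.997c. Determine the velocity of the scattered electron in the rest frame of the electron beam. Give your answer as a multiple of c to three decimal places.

+0.627c

Invert the composition law: u' = (u − v)/(1 − uv/c²).
u' = (0.997 − 0.987) / (1 − (0.997)(0.987)) = 0.0100/0.0160 = 0.6265.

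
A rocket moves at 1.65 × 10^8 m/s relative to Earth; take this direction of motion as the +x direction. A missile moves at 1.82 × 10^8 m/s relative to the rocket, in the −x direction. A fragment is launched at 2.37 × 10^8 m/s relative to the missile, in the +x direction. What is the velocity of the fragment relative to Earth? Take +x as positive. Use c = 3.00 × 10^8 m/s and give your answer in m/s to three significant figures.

Apply u = (u' + v)/(1 + u'v/c²) successively, working outward toward Earth.
(Dividing each given speed by c = 3.00 × 10^8 m/s to work in units of c.)
Start: velocity of the rocket relative to Earth = 0.5500c.
Compose with the missile (u' = -0.607 in the rocket frame): u_1 = (-0.607 + 0.550) / (1 + (-0.607)·0.550) = -0.0567/0.6663 = -0.0850.
Compose with the fragment (u' = 0.790 in the missile frame): u_2 = (0.790 + (-0.085)) / (1 + 0.790·(-0.085)) = 0.7050/0.9328 = 0.7557.
So u = 0.7557 × 3.00 × 10^8 m/s.

+2.27 × 10^8 m/s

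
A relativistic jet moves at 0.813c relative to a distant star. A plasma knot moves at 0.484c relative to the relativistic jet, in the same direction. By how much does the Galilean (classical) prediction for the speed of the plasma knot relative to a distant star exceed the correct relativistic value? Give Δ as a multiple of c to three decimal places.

Galilean: u_cl = 0.484 + 0.813 = 1.2970.
Relativistic: u_rel = (0.484 + 0.813) / (1 + 0.484·0.813) = 1.2970/1.3935 = 0.9308.
Δ = 1.2970 − 0.9308 = 0.3662.
(The classical prediction exceeds c; the relativistic result does not.)

Δ = 0.366c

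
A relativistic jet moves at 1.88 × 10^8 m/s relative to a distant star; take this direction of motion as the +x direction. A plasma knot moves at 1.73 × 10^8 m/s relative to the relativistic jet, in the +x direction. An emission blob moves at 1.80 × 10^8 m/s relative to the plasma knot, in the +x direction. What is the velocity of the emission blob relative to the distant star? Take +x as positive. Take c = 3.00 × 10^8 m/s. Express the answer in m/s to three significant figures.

2.91 × 10^8 m/s

Apply u = (u' + v)/(1 + u'v/c²) successively, working outward toward the distant star.
(Dividing each given speed by c = 3.00 × 10^8 m/s to work in units of c.)
Start: velocity of the relativistic jet relative to the distant star = 0.6267c.
Compose with the plasma knot (u' = 0.577 in the relativistic jet frame): u_1 = (0.577 + 0.627) / (1 + 0.577·0.627) = 1.2033/1.3614 = 0.8839.
Compose with the emission blob (u' = 0.600 in the plasma knot frame): u_2 = (0.600 + 0.884) / (1 + 0.600·0.884) = 1.4839/1.5303 = 0.9697.
So u = 0.9697 × 3.00 × 10^8 m/s.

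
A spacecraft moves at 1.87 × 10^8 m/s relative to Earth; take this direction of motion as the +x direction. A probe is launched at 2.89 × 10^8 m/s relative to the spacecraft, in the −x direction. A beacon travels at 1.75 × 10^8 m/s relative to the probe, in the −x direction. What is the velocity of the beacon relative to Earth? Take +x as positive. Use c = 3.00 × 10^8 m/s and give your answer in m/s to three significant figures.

-2.88 × 10^8 m/s

Apply u = (u' + v)/(1 + u'v/c²) successively, working outward toward Earth.
(Dividing each given speed by c = 3.00 × 10^8 m/s to work in units of c.)
Start: velocity of the spacecraft relative to Earth = 0.6233c.
Compose with the probe (u' = -0.963 in the spacecraft frame): u_1 = (-0.963 + 0.623) / (1 + (-0.963)·0.623) = -0.3400/0.3995 = -0.8510.
Compose with the beacon (u' = -0.583 in the probe frame): u_2 = (-0.583 + (-0.851)) / (1 + (-0.583)·(-0.851)) = -1.4343/1.4964 = -0.9585.
So u = -0.9585 × 3.00 × 10^8 m/s.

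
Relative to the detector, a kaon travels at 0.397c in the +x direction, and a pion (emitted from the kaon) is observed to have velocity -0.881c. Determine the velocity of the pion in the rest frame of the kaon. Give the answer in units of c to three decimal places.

-0.947c

Invert the composition law: u' = (u − v)/(1 − uv/c²).
u' = (-0.881 − 0.397) / (1 − (-0.881)(0.397)) = -1.2780/1.3498 = -0.9468.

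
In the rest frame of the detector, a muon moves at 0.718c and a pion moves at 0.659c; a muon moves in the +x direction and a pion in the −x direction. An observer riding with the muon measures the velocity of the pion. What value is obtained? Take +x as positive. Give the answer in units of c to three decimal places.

β_A = 0.718, β_B = -0.659.
Transform to A's frame with the inverse velocity-addition law: u' = (u − v)/(1 − uv/c²), taking u = β_B and v = β_A.
u' = (-0.659 − 0.718) / (1 − (0.718)(-0.659)) = -1.3770/1.4732 = -0.9347.

-0.935c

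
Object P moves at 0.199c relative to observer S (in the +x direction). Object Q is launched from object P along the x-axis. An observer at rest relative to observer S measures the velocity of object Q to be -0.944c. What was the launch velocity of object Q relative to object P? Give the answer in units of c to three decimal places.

-0.962c

Invert the composition law: u' = (u − v)/(1 − uv/c²).
u' = (-0.944 − 0.199) / (1 − (-0.944)(0.199)) = -1.1430/1.1879 = -0.9622.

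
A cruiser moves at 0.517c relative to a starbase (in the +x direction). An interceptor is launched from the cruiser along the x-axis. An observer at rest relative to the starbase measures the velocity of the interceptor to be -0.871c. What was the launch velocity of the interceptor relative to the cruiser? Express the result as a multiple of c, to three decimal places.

-0.957c

Invert the composition law: u' = (u − v)/(1 − uv/c²).
u' = (-0.871 − 0.517) / (1 − (-0.871)(0.517)) = -1.3880/1.4503 = -0.9570.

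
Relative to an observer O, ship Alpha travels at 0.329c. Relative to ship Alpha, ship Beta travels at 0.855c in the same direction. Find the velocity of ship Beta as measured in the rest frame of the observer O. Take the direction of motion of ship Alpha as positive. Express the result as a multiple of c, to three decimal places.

With v = 0.329 and u' = 0.855 (in units of c),
u = (u' + v)/(1 + u'v/c²):
u = (0.855 + 0.329) / (1 + 0.855·0.329) = 1.1840/1.2813 = 0.9241

0.924c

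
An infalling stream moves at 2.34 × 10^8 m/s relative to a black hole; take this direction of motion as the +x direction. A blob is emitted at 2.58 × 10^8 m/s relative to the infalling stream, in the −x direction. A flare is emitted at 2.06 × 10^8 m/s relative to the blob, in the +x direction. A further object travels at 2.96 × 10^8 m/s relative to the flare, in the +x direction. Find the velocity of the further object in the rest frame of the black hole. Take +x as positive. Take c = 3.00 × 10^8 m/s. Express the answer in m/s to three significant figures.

Apply u = (u' + v)/(1 + u'v/c²) successively, working outward toward the black hole.
(Dividing each given speed by c = 3.00 × 10^8 m/s to work in units of c.)
Start: velocity of the infalling stream relative to the black hole = 0.7800c.
Compose with the blob (u' = -0.860 in the infalling stream frame): u_1 = (-0.860 + 0.780) / (1 + (-0.860)·0.780) = -0.0800/0.3292 = -0.2430.
Compose with the flare (u' = 0.687 in the blob frame): u_2 = (0.687 + (-0.243)) / (1 + 0.687·(-0.243)) = 0.4437/0.8331 = 0.5325.
Compose with the further object (u' = 0.987 in the flare frame): u_3 = (0.987 + 0.533) / (1 + 0.987·0.533) = 1.5192/1.5254 = 0.9959.
So u = 0.9959 × 3.00 × 10^8 m/s.

+2.99 × 10^8 m/s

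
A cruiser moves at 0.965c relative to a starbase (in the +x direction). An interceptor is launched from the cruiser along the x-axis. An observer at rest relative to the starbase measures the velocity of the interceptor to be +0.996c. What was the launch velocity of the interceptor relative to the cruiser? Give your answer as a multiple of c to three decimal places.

+0.798c

Invert the composition law: u' = (u − v)/(1 − uv/c²).
u' = (0.996 − 0.965) / (1 − (0.996)(0.965)) = 0.0310/0.0389 = 0.7977.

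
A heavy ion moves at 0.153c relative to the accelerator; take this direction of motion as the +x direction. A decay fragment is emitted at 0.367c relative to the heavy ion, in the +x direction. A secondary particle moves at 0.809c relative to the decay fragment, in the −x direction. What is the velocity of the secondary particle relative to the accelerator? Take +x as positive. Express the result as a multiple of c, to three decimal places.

-0.526c

Apply u = (u' + v)/(1 + u'v/c²) successively, working outward toward the accelerator.
Start: velocity of the heavy ion relative to the accelerator = 0.1530c.
Compose with the decay fragment (u' = 0.367 in the heavy ion frame): u_1 = (0.367 + 0.153) / (1 + 0.367·0.153) = 0.5200/1.0562 = 0.4924.
Compose with the secondary particle (u' = -0.809 in the decay fragment frame): u_2 = (-0.809 + 0.492) / (1 + (-0.809)·0.492) = -0.3166/0.6017 = -0.5263.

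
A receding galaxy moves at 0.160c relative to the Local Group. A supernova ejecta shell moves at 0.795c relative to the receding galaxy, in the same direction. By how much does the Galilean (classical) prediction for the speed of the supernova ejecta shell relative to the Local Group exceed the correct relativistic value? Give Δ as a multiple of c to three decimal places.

Δ = 0.108c

Galilean: u_cl = 0.795 + 0.160 = 0.9550.
Relativistic: u_rel = (0.795 + 0.160) / (1 + 0.795·0.160) = 0.9550/1.1272 = 0.8472.
Δ = 0.9550 − 0.8472 = 0.1078.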